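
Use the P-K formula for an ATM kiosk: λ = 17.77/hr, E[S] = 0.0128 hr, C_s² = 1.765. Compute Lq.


ρ = λ·E[S] = 17.77·0.0128 = 0.2275
Lq = ρ²(1+C_s²)/(2(1−ρ)) = 0.05174·(1+1.765)/(2·0.7725)
= 0.05174·2.7650/1.5451 = 0.09258

Final: 0.09258


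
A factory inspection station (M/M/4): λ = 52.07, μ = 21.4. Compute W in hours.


a = 2.4332; ρ = 0.6083; P₀ = 0.079855
Lq = P₀·a^c·ρ/(c!(1−ρ)²) = 0.46236
Wq = Lq/λ = 0.46236/52.07 = 0.008880 hr
W = Wq + 1/μ = 0.008880 + 0.04673 = 0.05561 hr

Final: 0.05561 hr


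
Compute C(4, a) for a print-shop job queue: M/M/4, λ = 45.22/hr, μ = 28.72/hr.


a = λ/μ = 1.5745; ρ = a/4 = 0.3936
P₀ = 0.204627 (from M/M/c formula)
C(c,a) = [a^c/(c!(1−ρ))]·P₀ = [6.14589/(24·0.6064)]·0.204627
= 0.42231·0.204627 = 0.086417

Final: 0.086417


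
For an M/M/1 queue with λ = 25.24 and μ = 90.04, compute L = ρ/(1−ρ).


ρ = λ/μ = 25.24/90.04 = 0.2803
L = ρ/(1−ρ) = 0.2803/(1 − 0.2803) = 0.2803/0.7197 = 0.3895

Final: 0.3895


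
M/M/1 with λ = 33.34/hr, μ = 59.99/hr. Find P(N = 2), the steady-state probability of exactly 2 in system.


ρ = 33.34/59.99 = 0.5558
P_n = (1−ρ)·ρ^n = (1 − 0.5558)·0.5558^2 = 0.4442·0.308868 = 0.137212

Final: 0.137212


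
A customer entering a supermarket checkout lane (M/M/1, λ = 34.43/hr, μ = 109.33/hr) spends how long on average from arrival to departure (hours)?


W = 1/(μ−λ) = 1/(109.33 − 34.43) = 1/74.90 = 0.01335 hr

Final: 0.01335 hr


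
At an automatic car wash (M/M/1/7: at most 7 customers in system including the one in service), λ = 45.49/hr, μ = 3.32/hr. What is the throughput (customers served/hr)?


ρ = 13.7018; P_K = (1−ρ)ρ^7/(1−ρ^8) = 0.927017
λ_eff = λ(1 − P_K) = 45.49·(1 − 0.927017) = 45.49·0.072983 = 3.3200 /hr

Final: 3.3200 /hr


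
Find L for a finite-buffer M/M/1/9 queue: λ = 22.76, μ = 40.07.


ρ = 22.76/40.07 = 0.5680
L = ρ[1 − (K+1)ρ^K + Kρ^(K+1)] / [(1−ρ)(1−ρ^(K+1))]
Numerator: 0.5680·(1 − 10·0.006154 + 9·0.003496) = 0.550919
Denominator: (0.4320)·(0.996504) = 0.430484
L = 0.550919/0.430484 = 1.2798

Final: 1.2798


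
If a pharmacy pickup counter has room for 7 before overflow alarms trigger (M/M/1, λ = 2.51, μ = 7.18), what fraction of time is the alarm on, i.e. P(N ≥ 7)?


ρ = 2.51/7.18 = 0.3496
P(N ≥ n) = ρ^n = 0.3496^7 = 0.0006380

Final: 0.0006380


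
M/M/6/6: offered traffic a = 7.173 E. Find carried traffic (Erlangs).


B(6,7.173) = 0.342012 (Erlang-B)
Carried load = a(1 − B) = 7.173·(1 − 0.342012) = 7.173·0.657988 = 4.7197 E

Final: 4.7197 Erlangs


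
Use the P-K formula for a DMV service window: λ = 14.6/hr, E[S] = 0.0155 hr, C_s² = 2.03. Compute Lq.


ρ = λ·E[S] = 14.6·0.0155 = 0.2263
Lq = ρ²(1+C_s²)/(2(1−ρ)) = 0.05121·(1+2.03)/(2·0.7737)
= 0.05121·3.0300/1.5474 = 0.10028

Final: 0.10028


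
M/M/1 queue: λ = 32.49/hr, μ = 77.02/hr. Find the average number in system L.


ρ = λ/μ = 32.49/77.02 = 0.4218
L = ρ/(1−ρ) = 0.4218/(1 − 0.4218) = 0.4218/0.5782 = 0.7296

Final: 0.7296


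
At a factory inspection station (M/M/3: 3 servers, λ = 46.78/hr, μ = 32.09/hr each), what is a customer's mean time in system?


a = 1.4578; ρ = 0.4859; P₀ = 0.221009
Lq = P₀·a^c·ρ/(c!(1−ρ)²) = 0.20982
Wq = Lq/λ = 0.20982/46.78 = 0.004485 hr
W = Wq + 1/μ = 0.004485 + 0.03116 = 0.03565 hr

Final: 0.03565 hr


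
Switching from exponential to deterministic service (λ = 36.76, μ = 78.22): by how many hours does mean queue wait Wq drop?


ρ = 36.76/78.22 = 0.4700
Wq(M/M/1) = ρ/(μ−λ) = 0.4700/41.46 = 0.01134 hr
Wq(M/D/1) = ρ/(2(μ−λ)) = 0.005668 hr
Savings = 0.01134 − 0.005668 = 0.005668 hr

Final: 0.005668 hr


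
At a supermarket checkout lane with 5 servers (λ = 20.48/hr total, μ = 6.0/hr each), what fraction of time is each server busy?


ρ = λ/(cμ) = 20.48/(5·6.0) = 20.48/30.00 = 0.6827

Final: 0.6827


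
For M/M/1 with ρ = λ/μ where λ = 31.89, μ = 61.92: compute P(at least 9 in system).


ρ = 31.89/61.92 = 0.5150
P(N ≥ n) = ρ^n = 0.5150^9 = 0.002549

Final: 0.002549


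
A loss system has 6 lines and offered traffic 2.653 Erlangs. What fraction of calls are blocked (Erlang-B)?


B(c,a) = (a^c/c!) / Σ_{k=0}^{c} a^k/k!
a^6/6! = 0.484274
Σ terms (k=0..6): 1.00000 + 2.65300 + 3.51920 + 3.11215 + 2.06413 + 1.09523 + 0.48427 = 13.927991
B = 0.484274/13.927991 = 0.034770

Final: 0.034770


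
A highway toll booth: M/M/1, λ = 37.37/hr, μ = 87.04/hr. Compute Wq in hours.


ρ = 37.37/87.04 = 0.4293
Wq = ρ/(μ−λ) = 0.4293/(87.04 − 37.37) = 0.4293/49.67 = 0.008644 hr

Final: 0.008644 hr


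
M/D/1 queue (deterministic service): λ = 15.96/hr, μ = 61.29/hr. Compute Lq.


ρ = 15.96/61.29 = 0.2604
M/D/1: Lq = ρ²/(2(1−ρ)) = 0.06781/(2·0.7396) = 0.04584

Final: 0.04584


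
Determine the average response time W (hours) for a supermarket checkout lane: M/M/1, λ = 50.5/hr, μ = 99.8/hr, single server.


W = 1/(μ−λ) = 1/(99.8 − 50.5) = 1/49.30 = 0.02028 hr

Final: 0.02028 hr


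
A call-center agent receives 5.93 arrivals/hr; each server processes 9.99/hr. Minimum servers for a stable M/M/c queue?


Stability requires cμ > λ ⇔ c > λ/μ.
λ/μ = 5.93/9.99 = 0.5936
Minimum integer c = ⌊0.5936⌋ + 1 = 1
Check: 1·9.99 = 9.99 > 5.93, while 0·9.99 = 0.00 ≤ 5.93

Final: 1 servers


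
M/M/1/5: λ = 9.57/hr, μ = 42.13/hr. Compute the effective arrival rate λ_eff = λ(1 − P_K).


ρ = 0.2272; P_K = (1−ρ)ρ^5/(1−ρ^6) = 0.0004675
λ_eff = λ(1 − P_K) = 9.57·(1 − 0.0004675) = 9.57·0.999533 = 9.5655 /hr

Final: 9.5655 /hr


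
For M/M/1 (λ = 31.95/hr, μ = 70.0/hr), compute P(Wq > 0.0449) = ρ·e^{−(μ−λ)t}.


ρ = 31.95/70.0 = 0.4564
P(Wq > t) = ρ·e^{−(μ−λ)t} = 0.4564·e^{−1.7084}
= 0.4564·0.181147 = 0.082681

Final: 0.082681


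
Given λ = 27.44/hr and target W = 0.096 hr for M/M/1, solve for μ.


W = 1/(μ−λ) ⇒ μ − λ = 1/W = 1/0.096 = 10.4167
μ = λ + 1/W = 27.44 + 10.4167 = 37.8567 per hr

Final: 37.8567 /hr


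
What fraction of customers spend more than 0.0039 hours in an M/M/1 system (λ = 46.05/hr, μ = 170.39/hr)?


W ~ Exponential(μ−λ) for M/M/1.
μ − λ = 170.39 − 46.05 = 124.3400
P(W > t) = e^{−(μ−λ)t} = e^{−0.4849} = 0.615743

Final: 0.615743


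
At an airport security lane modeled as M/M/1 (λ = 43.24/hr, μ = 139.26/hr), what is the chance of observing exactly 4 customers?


ρ = 43.24/139.26 = 0.3105
P_n = (1−ρ)·ρ^n = (1 − 0.3105)·0.3105^4 = 0.6895·0.009295 = 0.006409

Final: 0.006409


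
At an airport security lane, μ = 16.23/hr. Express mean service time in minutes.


Mean service time = 1/μ = 1/16.23 hour = 0.06161 hour
In minutes: 0.06161 × 60 = 3.6969 min

Final: 3.6969 min


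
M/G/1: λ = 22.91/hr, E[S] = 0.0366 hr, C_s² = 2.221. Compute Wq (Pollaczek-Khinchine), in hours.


ρ = λ·E[S] = 22.91·0.0366 = 0.8385
E[S²] = E[S]²(1+C_s²) = 0.0366²·(1+2.221) = 0.004315
Wq = λ·E[S²]/(2(1−ρ)) = 22.91·0.004315/(2·0.1615) = 0.30605 hr

Final: 0.30605 hr


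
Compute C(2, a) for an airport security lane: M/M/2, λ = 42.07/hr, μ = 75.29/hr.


a = λ/μ = 0.5588; ρ = a/2 = 0.2794
P₀ = 0.563249 (from M/M/c formula)
C(c,a) = [a^c/(c!(1−ρ))]·P₀ = [0.31223/(2·0.7206)]·0.563249
= 0.21664·0.563249 = 0.122022

Final: 0.122022


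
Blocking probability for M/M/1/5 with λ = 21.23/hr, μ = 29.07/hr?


ρ = λ/μ = 21.23/29.07 = 0.7303
P_K = (1−ρ)ρ^K/(1−ρ^(K+1)) = (0.2697·0.207742)/(1 − 0.151715)
= 0.056027/0.848285 = 0.066047

Final: 0.066047


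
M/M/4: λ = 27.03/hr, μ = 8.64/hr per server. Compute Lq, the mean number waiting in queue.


a = λ/μ = 3.1285; ρ = a/4 = 0.7821
P₀ = 0.030822
Lq = P₀·a^c·ρ / (c!·(1−ρ)²) = 0.030822·95.79199·0.7821/(24·0.04747)
= 2.02680

Final: 2.02680


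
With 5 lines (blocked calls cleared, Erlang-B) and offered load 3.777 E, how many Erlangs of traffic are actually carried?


B(5,3.777) = 0.179048 (Erlang-B)
Carried load = a(1 − B) = 3.777·(1 − 0.179048) = 3.777·0.820952 = 3.1007 E

Final: 3.1007 Erlangs


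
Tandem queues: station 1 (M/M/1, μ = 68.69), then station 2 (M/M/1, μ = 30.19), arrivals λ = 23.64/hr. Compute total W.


Each node sees arrival rate λ = 23.64/hr (tandem ⇒ throughput preserved).
W₁ = 1/(μ₁−λ) = 1/(68.69−23.64) = 0.02220 hr
W₂ = 1/(μ₂−λ) = 1/(30.19−23.64) = 0.15267 hr
W_total = W₁ + W₂ = 0.02220 + 0.15267 = 0.17487 hr

Final: 0.17487 hr


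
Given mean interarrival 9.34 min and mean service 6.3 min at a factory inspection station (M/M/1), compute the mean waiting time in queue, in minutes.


λ = 60/9.34 = 6.4240 /hr
μ = 60/6.3 = 9.5238 /hr
ρ = λ/μ = 6.4240/9.5238 = 0.6745
Wq = ρ/(μ−λ) = 0.6745/(9.5238−6.4240) = 0.21760 hr
In minutes: 0.21760·60 = 13.056 min

Final: 13.056 min


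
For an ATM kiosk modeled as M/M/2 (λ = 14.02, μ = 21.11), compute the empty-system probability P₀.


a = λ/μ = 14.02/21.11 = 0.6641; ρ = a/c = 0.3321
Σ_{k=0}^{1} a^k/k! (terms k=0..1) = 1.00000 + 0.66414 = 1.66414
Tail: a^2/(2!(1−ρ)) = 0.44108/(2·0.6679) = 0.33019
P₀ = 1/(1.66414 + 0.33019) = 1/1.99433 = 0.501422

Final: 0.501422


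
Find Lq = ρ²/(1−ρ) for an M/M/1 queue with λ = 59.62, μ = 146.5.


ρ = 59.62/146.5 = 0.4070
Lq = ρ²/(1−ρ) = 0.1656/0.5930 = 0.2793

Final: 0.2793


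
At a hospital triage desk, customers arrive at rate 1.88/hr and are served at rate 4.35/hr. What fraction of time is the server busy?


ρ = λ/μ = 1.88/4.35 = 0.4322

Final: 0.4322


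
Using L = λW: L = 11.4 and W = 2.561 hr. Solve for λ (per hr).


λ = L/W = 11.4/2.561 = 4.4514 /hr

Final: 4.4514 /hr


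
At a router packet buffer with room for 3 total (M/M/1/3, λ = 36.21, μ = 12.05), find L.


ρ = 36.21/12.05 = 3.0050
L = ρ[1 − (K+1)ρ^K + Kρ^(K+1)] / [(1−ρ)(1−ρ^(K+1))]
Numerator: 3.0050·(1 − 4·27.134663 + 3·81.539100) = 411.918489
Denominator: (-2.0050)·(-80.539100) = 161.479224
L = 411.918489/161.479224 = 2.5509

Final: 2.5509


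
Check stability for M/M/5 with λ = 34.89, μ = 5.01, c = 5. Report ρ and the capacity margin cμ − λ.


Total capacity cμ = 5·5.01 = 25.05/hr
ρ = λ/(cμ) = 34.89/25.05 = 1.3928
Stable ⇔ ρ < 1: NO
Spare capacity = cμ − λ = 25.05 − 34.89 = -9.84/hr

Final: ρ = 1.3928; unstable; margin = -9.84/hr


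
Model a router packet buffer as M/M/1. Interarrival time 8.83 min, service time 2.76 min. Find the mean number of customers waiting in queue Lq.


λ = 60/8.83 = 6.7950 /hr
μ = 60/2.76 = 21.7391 /hr
ρ = λ/μ = 6.7950/21.7391 = 0.3126
Lq = ρ²/(1−ρ) = 0.09770/0.6874 = 0.1421

Final: 0.1421


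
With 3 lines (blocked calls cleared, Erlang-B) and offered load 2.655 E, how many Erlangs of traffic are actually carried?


B(3,2.655) = 0.302872 (Erlang-B)
Carried load = a(1 − B) = 2.655·(1 − 0.302872) = 2.655·0.697128 = 1.8509 E

Final: 1.8509 Erlangs


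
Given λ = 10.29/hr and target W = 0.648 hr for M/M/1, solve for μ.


W = 1/(μ−λ) ⇒ μ − λ = 1/W = 1/0.648 = 1.5432
μ = λ + 1/W = 10.29 + 1.5432 = 11.8332 per hr

Final: 11.8332 /hr


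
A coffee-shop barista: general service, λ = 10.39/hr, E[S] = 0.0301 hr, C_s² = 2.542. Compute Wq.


ρ = λ·E[S] = 10.39·0.0301 = 0.3127
E[S²] = E[S]²(1+C_s²) = 0.0301²·(1+2.542) = 0.003209
Wq = λ·E[S²]/(2(1−ρ)) = 10.39·0.003209/(2·0.6873) = 0.02426 hr

Final: 0.02426 hr


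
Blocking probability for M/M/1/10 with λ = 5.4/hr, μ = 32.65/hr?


ρ = λ/μ = 5.4/32.65 = 0.1654
P_K = (1−ρ)ρ^K/(1−ρ^(K+1)) = (0.8346·0.00000001531)/(1 − 0.000000002533)
= 0.00000001278/1.000000 = 0.00000001278

Final: 0.00000001278


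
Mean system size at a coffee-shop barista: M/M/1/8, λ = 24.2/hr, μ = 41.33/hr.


ρ = 24.2/41.33 = 0.5855
L = ρ[1 − (K+1)ρ^K + Kρ^(K+1)] / [(1−ρ)(1−ρ^(K+1))]
Numerator: 0.5855·(1 − 9·0.013817 + 8·0.008090) = 0.550617
Denominator: (0.4145)·(0.991910) = 0.411116
L = 0.550617/0.411116 = 1.3393

Final: 1.3393


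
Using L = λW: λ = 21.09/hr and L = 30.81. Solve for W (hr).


W = L/λ = 30.81/21.09 = 1.4609 hr

Final: 1.4609 hr


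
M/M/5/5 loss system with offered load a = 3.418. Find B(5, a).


B(c,a) = (a^c/c!) / Σ_{k=0}^{c} a^k/k!
a^5/5! = 3.887577
Σ terms (k=0..5): 1.00000 + 3.41800 + 5.84136 + 6.65526 + 5.68692 + 3.88758 = 26.489116
B = 3.887577/26.489116 = 0.146761

Final: 0.146761


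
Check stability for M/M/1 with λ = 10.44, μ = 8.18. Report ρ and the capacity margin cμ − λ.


Total capacity cμ = 1·8.18 = 8.18/hr
ρ = λ/(cμ) = 10.44/8.18 = 1.2763
Stable ⇔ ρ < 1: NO
Spare capacity = cμ − λ = 8.18 − 10.44 = -2.26/hr

Final: ρ = 1.2763; unstable; margin = -2.26/hr


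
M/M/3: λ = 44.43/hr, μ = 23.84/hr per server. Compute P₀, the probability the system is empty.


a = λ/μ = 44.43/23.84 = 1.8637; ρ = a/c = 0.6212
Σ_{k=0}^{2} a^k/k! (terms k=0..2) = 1.00000 + 1.86367 + 1.73664 = 4.60032
Tail: a^3/(3!(1−ρ)) = 6.47307/(6·0.3788) = 2.84825
P₀ = 1/(4.60032 + 2.84825) = 1/7.44856 = 0.134254

Final: 0.134254


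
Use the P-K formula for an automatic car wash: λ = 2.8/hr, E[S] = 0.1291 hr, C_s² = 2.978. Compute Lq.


ρ = λ·E[S] = 2.8·0.1291 = 0.3615
Lq = ρ²(1+C_s²)/(2(1−ρ)) = 0.1307·(1+2.978)/(2·0.6385)
= 0.1307·3.9780/1.2770 = 0.40703

Final: 0.40703


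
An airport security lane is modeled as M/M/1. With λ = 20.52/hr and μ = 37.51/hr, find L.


ρ = λ/μ = 20.52/37.51 = 0.5471
L = ρ/(1−ρ) = 0.5471/(1 − 0.5471) = 0.5471/0.4529 = 1.2078

Final: 1.2078


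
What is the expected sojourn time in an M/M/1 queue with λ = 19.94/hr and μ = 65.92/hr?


W = 1/(μ−λ) = 1/(65.92 − 19.94) = 1/45.98 = 0.02175 hr

Final: 0.02175 hr


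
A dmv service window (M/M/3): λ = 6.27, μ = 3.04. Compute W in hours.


a = 2.0625; ρ = 0.6875; P₀ = 0.101330
Lq = P₀·a^c·ρ/(c!(1−ρ)²) = 1.04314
Wq = Lq/λ = 1.04314/6.27 = 0.16637 hr
W = Wq + 1/μ = 0.16637 + 0.32895 = 0.49532 hr

Final: 0.49532 hr


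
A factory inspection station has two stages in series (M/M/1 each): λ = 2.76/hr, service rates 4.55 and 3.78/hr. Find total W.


Each node sees arrival rate λ = 2.76/hr (tandem ⇒ throughput preserved).
W₁ = 1/(μ₁−λ) = 1/(4.55−2.76) = 0.55866 hr
W₂ = 1/(μ₂−λ) = 1/(3.78−2.76) = 0.98039 hr
W_total = W₁ + W₂ = 0.55866 + 0.98039 = 1.53905 hr

Final: 1.53905 hr


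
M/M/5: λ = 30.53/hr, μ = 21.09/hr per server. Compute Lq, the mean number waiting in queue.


a = λ/μ = 1.4476; ρ = a/5 = 0.2895
P₀ = 0.234824
Lq = P₀·a^c·ρ / (c!·(1−ρ)²) = 0.234824·6.35698·0.2895/(120·0.50478)
= 0.007135

Final: 0.007135


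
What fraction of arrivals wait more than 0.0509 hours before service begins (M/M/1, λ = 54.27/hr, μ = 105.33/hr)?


ρ = 54.27/105.33 = 0.5152
P(Wq > t) = ρ·e^{−(μ−λ)t} = 0.5152·e^{−2.5990}
= 0.5152·0.074351 = 0.038309

Final: 0.038309


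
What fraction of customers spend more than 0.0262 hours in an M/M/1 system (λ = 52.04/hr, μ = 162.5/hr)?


W ~ Exponential(μ−λ) for M/M/1.
μ − λ = 162.5 − 52.04 = 110.4600
P(W > t) = e^{−(μ−λ)t} = e^{−2.8941} = 0.055351

Final: 0.055351


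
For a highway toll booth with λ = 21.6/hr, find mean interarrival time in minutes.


Mean interarrival time = 1/λ = 1/21.6 hour = 0.04630 hour
In minutes: 0.04630 × 60 = 2.7778 min

Final: 2.7778 min


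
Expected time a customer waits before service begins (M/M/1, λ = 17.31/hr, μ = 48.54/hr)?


ρ = 17.31/48.54 = 0.3566
Wq = ρ/(μ−λ) = 0.3566/(48.54 − 17.31) = 0.3566/31.23 = 0.01142 hr

Final: 0.01142 hr


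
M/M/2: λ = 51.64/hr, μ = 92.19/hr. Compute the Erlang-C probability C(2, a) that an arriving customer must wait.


a = λ/μ = 0.5601; ρ = a/2 = 0.2801
P₀ = 0.562410 (from M/M/c formula)
C(c,a) = [a^c/(c!(1−ρ))]·P₀ = [0.31377/(2·0.7199)]·0.562410
= 0.21791·0.562410 = 0.122557

Final: 0.122557


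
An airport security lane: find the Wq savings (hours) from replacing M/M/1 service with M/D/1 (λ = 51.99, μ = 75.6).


ρ = 51.99/75.6 = 0.6877
Wq(M/M/1) = ρ/(μ−λ) = 0.6877/23.61 = 0.02913 hr
Wq(M/D/1) = ρ/(2(μ−λ)) = 0.01456 hr
Savings = 0.02913 − 0.01456 = 0.01456 hr

Final: 0.01456 hr


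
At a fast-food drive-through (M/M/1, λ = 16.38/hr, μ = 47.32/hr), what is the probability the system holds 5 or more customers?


ρ = 16.38/47.32 = 0.3462
P(N ≥ n) = ρ^n = 0.3462^5 = 0.004970

Final: 0.004970


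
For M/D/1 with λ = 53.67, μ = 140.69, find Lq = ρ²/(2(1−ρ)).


ρ = 53.67/140.69 = 0.3815
M/D/1: Lq = ρ²/(2(1−ρ)) = 0.1455/(2·0.6185) = 0.11764

Final: 0.11764


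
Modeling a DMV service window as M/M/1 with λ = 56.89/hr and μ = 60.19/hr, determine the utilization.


ρ = λ/μ = 56.89/60.19 = 0.9452

Final: 0.9452


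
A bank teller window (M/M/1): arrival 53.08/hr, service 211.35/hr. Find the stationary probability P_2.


ρ = 53.08/211.35 = 0.2511
P_n = (1−ρ)·ρ^n = (1 − 0.2511)·0.2511^2 = 0.7489·0.063075 = 0.047234

Final: 0.047234


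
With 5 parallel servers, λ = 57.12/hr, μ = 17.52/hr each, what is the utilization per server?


ρ = λ/(cμ) = 57.12/(5·17.52) = 57.12/87.60 = 0.6521

Final: 0.6521


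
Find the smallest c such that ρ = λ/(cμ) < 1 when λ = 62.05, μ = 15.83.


Stability requires cμ > λ ⇔ c > λ/μ.
λ/μ = 62.05/15.83 = 3.9198
Minimum integer c = ⌊3.9198⌋ + 1 = 4
Check: 4·15.83 = 63.32 > 62.05, while 3·15.83 = 47.49 ≤ 62.05

Final: 4 servers


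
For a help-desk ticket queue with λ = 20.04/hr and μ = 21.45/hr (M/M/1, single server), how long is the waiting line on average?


ρ = 20.04/21.45 = 0.9343
Lq = ρ²/(1−ρ) = 0.8729/0.06573 = 13.2785

Final: 13.2785


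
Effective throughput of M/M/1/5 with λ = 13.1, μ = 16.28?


ρ = 0.8047; P_K = (1−ρ)ρ^5/(1−ρ^6) = 0.090449
λ_eff = λ(1 − P_K) = 13.1·(1 − 0.090449) = 13.1·0.909551 = 11.9151 /hr

Final: 11.9151 /hr


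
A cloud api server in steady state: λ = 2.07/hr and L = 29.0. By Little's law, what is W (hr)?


W = L/λ = 29.0/2.07 = 14.0097 hr

Final: 14.0097 hr


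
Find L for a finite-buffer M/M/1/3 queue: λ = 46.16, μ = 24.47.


ρ = 46.16/24.47 = 1.8864
L = ρ[1 − (K+1)ρ^K + Kρ^(K+1)] / [(1−ρ)(1−ρ^(K+1))]
Numerator: 1.8864·(1 − 4·6.712673 + 3·12.662729) = 22.896069
Denominator: (-0.8864)·(-11.662729) = 10.337744
L = 22.896069/10.337744 = 2.2148

Final: 2.2148


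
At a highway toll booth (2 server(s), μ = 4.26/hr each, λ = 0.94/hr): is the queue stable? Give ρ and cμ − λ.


Total capacity cμ = 2·4.26 = 8.52/hr
ρ = λ/(cμ) = 0.94/8.52 = 0.1103
Stable ⇔ ρ < 1: YES
Spare capacity = cμ − λ = 8.52 − 0.94 = 7.58/hr

Final: ρ = 0.1103; stable; margin = 7.58/hr


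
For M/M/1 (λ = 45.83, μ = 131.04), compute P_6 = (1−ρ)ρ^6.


ρ = 45.83/131.04 = 0.3497
P_n = (1−ρ)·ρ^n = (1 − 0.3497)·0.3497^6 = 0.6503·0.001830 = 0.001190

Final: 0.001190


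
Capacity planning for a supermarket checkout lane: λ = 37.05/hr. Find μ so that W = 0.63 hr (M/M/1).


W = 1/(μ−λ) ⇒ μ − λ = 1/W = 1/0.63 = 1.5873
μ = λ + 1/W = 37.05 + 1.5873 = 38.6373 per hr

Final: 38.6373 /hr


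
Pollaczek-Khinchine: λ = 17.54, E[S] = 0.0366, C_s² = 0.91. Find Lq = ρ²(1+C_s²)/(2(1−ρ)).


ρ = λ·E[S] = 17.54·0.0366 = 0.6420
Lq = ρ²(1+C_s²)/(2(1−ρ)) = 0.4121·(1+0.91)/(2·0.3580)
= 0.4121·1.9100/0.7161 = 1.09925

Final: 1.09925


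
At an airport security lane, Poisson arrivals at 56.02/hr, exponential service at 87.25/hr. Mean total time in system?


W = 1/(μ−λ) = 1/(87.25 − 56.02) = 1/31.23 = 0.03202 hr

Final: 0.03202 hr


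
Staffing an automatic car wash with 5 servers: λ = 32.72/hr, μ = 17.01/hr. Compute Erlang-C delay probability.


a = λ/μ = 1.9236; ρ = a/5 = 0.3847
P₀ = 0.145200 (from M/M/c formula)
C(c,a) = [a^c/(c!(1−ρ))]·P₀ = [26.33570/(120·0.6153)]·0.145200
= 0.35669·0.145200 = 0.051791

Final: 0.051791


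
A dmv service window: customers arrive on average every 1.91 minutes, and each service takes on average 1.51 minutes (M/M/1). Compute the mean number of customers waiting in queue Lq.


λ = 60/1.91 = 31.4136 /hr
μ = 60/1.51 = 39.7351 /hr
ρ = λ/μ = 31.4136/39.7351 = 0.7906
Lq = ρ²/(1−ρ) = 0.6250/0.2094 = 2.9844

Final: 2.9844


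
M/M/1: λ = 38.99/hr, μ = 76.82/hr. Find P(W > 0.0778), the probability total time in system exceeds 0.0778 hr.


W ~ Exponential(μ−λ) for M/M/1.
μ − λ = 76.82 − 38.99 = 37.8300
P(W > t) = e^{−(μ−λ)t} = e^{−2.9432} = 0.052698

Final: 0.052698


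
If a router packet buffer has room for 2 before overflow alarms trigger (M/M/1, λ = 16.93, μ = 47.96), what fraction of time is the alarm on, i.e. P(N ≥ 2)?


ρ = 16.93/47.96 = 0.3530
P(N ≥ n) = ρ^n = 0.3530^2 = 0.124611

Final: 0.124611


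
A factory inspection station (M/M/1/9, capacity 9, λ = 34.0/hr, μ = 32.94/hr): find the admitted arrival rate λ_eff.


ρ = 1.0322; P_K = (1−ρ)ρ^9/(1−ρ^10) = 0.114843
λ_eff = λ(1 − P_K) = 34.0·(1 − 0.114843) = 34.0·0.885157 = 30.0953 /hr

Final: 30.0953 /hr


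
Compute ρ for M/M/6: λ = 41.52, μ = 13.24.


ρ = λ/(cμ) = 41.52/(6·13.24) = 41.52/79.44 = 0.5227

Final: 0.5227


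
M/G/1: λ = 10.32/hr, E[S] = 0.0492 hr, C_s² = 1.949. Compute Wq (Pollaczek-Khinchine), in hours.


ρ = λ·E[S] = 10.32·0.0492 = 0.5077
E[S²] = E[S]²(1+C_s²) = 0.0492²·(1+1.949) = 0.007138
Wq = λ·E[S²]/(2(1−ρ)) = 10.32·0.007138/(2·0.4923) = 0.07483 hr

Final: 0.07483 hr


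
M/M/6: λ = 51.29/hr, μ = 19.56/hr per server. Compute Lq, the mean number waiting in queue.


a = λ/μ = 2.6222; ρ = a/6 = 0.4370
P₀ = 0.072098
Lq = P₀·a^c·ρ / (c!·(1−ρ)²) = 0.072098·325.07464·0.4370/(720·0.31693)
= 0.04489

Final: 0.04489


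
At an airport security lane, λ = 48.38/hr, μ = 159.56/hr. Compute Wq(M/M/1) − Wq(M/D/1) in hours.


ρ = 48.38/159.56 = 0.3032
Wq(M/M/1) = ρ/(μ−λ) = 0.3032/111.18 = 0.002727 hr
Wq(M/D/1) = ρ/(2(μ−λ)) = 0.001364 hr
Savings = 0.002727 − 0.001364 = 0.001364 hr

Final: 0.001364 hr


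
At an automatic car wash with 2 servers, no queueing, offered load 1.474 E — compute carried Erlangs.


B(2,1.474) = 0.305122 (Erlang-B)
Carried load = a(1 − B) = 1.474·(1 − 0.305122) = 1.474·0.694878 = 1.0242 E

Final: 1.0242 Erlangs


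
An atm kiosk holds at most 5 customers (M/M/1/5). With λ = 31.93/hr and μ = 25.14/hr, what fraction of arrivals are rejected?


ρ = λ/μ = 31.93/25.14 = 1.2701
P_K = (1−ρ)ρ^K/(1−ρ^(K+1)) = (-0.2701·3.304975)/(1 − 4.197608)
= -0.892633/-3.197608 = 0.279156

Final: 0.279156


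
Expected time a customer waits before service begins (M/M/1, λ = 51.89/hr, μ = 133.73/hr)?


ρ = 51.89/133.73 = 0.3880
Wq = ρ/(μ−λ) = 0.3880/(133.73 − 51.89) = 0.3880/81.84 = 0.004741 hr

Final: 0.004741 hr


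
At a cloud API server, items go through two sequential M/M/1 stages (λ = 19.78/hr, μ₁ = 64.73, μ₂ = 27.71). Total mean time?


Each node sees arrival rate λ = 19.78/hr (tandem ⇒ throughput preserved).
W₁ = 1/(μ₁−λ) = 1/(64.73−19.78) = 0.02225 hr
W₂ = 1/(μ₂−λ) = 1/(27.71−19.78) = 0.12610 hr
W_total = W₁ + W₂ = 0.02225 + 0.12610 = 0.14835 hr

Final: 0.14835 hr


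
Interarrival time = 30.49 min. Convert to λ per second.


λ = 1/(interarrival time) in consistent units.
1 second = 0.0166667 min, so λ = 0.0166667/30.49 = 0.0005466 per second

Final: 0.0005466 /sec


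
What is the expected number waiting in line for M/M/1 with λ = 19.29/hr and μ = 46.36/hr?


ρ = 19.29/46.36 = 0.4161
Lq = ρ²/(1−ρ) = 0.1731/0.5839 = 0.2965

Final: 0.2965


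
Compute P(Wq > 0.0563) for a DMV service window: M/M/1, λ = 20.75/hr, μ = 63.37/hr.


ρ = 20.75/63.37 = 0.3274
P(Wq > t) = ρ·e^{−(μ−λ)t} = 0.3274·e^{−2.3995}
= 0.3274·0.090763 = 0.029720

Final: 0.029720


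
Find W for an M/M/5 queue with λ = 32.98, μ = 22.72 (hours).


a = 1.4516; ρ = 0.2903; P₀ = 0.233887
Lq = P₀·a^c·ρ/(c!(1−ρ)²) = 0.007241
Wq = Lq/λ = 0.007241/32.98 = 0.0002195 hr
W = Wq + 1/μ = 0.0002195 + 0.04401 = 0.04423 hr

Final: 0.04423 hr


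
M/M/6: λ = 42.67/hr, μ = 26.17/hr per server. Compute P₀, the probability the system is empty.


a = λ/μ = 42.67/26.17 = 1.6305; ρ = a/c = 0.2717
Σ_{k=0}^{5} a^k/k! (terms k=0..5) = 1.00000 + 1.63049 + 1.32925 + 0.72245 + 0.29449 + 0.09603 = 5.07271
Tail: a^6/(6!(1−ρ)) = 18.78943/(720·0.7283) = 0.03583
P₀ = 1/(5.07271 + 0.03583) = 1/5.10854 = 0.195750

Final: 0.195750


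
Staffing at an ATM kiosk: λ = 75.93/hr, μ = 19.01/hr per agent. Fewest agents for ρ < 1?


Stability requires cμ > λ ⇔ c > λ/μ.
λ/μ = 75.93/19.01 = 3.9942
Minimum integer c = ⌊3.9942⌋ + 1 = 4
Check: 4·19.01 = 76.04 > 75.93, while 3·19.01 = 57.03 ≤ 75.93

Final: 4 servers


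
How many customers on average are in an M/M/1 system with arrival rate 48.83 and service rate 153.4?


ρ = λ/μ = 48.83/153.4 = 0.3183
L = ρ/(1−ρ) = 0.3183/(1 − 0.3183) = 0.3183/0.6817 = 0.4670

Final: 0.4670


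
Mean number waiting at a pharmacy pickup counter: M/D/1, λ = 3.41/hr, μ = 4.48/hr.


ρ = 3.41/4.48 = 0.7612
M/D/1: Lq = ρ²/(2(1−ρ)) = 0.5794/(2·0.2388) = 1.21288

Final: 1.21288


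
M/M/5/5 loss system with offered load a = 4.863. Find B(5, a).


B(c,a) = (a^c/c!) / Σ_{k=0}^{c} a^k/k!
a^5/5! = 22.664185
Σ terms (k=0..5): 1.00000 + 4.86300 + 11.82438 + 19.16733 + 23.30268 + 22.66418 = 82.821575
B = 22.664185/82.821575 = 0.273651

Final: 0.273651


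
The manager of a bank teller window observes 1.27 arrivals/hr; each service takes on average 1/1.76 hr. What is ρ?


ρ = λ/μ = 1.27/1.76 = 0.7216

Final: 0.7216


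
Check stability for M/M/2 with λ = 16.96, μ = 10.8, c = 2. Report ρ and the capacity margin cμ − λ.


Total capacity cμ = 2·10.8 = 21.60/hr
ρ = λ/(cμ) = 16.96/21.60 = 0.7852
Stable ⇔ ρ < 1: YES
Spare capacity = cμ − λ = 21.60 − 16.96 = 4.64/hr

Final: ρ = 0.7852; stable; margin = 4.64/hr


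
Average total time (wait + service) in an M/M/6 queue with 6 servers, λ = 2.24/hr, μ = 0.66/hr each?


a = 3.3939; ρ = 0.5657; P₀ = 0.032428
Lq = P₀·a^c·ρ/(c!(1−ρ)²) = 0.20640
Wq = Lq/λ = 0.20640/2.24 = 0.09214 hr
W = Wq + 1/μ = 0.09214 + 1.51515 = 1.60729 hr

Final: 1.60729 hr


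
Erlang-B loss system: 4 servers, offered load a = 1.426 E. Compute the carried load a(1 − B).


B(4,1.426) = 0.042040 (Erlang-B)
Carried load = a(1 − B) = 1.426·(1 − 0.042040) = 1.426·0.957960 = 1.3661 E

Final: 1.3661 Erlangs


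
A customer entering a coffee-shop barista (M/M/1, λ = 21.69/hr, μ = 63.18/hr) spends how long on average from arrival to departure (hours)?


W = 1/(μ−λ) = 1/(63.18 − 21.69) = 1/41.49 = 0.02410 hr

Final: 0.02410 hr


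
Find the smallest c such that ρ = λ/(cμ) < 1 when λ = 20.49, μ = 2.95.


Stability requires cμ > λ ⇔ c > λ/μ.
λ/μ = 20.49/2.95 = 6.9458
Minimum integer c = ⌊6.9458⌋ + 1 = 7
Check: 7·2.95 = 20.65 > 20.49, while 6·2.95 = 17.70 ≤ 20.49

Final: 7 servers


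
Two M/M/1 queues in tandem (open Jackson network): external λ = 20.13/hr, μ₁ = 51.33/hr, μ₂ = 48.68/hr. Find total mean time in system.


Each node sees arrival rate λ = 20.13/hr (tandem ⇒ throughput preserved).
W₁ = 1/(μ₁−λ) = 1/(51.33−20.13) = 0.03205 hr
W₂ = 1/(μ₂−λ) = 1/(48.68−20.13) = 0.03503 hr
W_total = W₁ + W₂ = 0.03205 + 0.03503 = 0.06708 hr

Final: 0.06708 hr


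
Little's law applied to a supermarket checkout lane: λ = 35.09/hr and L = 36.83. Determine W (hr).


W = L/λ = 36.83/35.09 = 1.0496 hr

Final: 1.0496 hr


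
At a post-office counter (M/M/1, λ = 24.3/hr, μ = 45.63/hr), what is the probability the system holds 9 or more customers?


ρ = 24.3/45.63 = 0.5325
P(N ≥ n) = ρ^n = 0.5325^9 = 0.003445

Final: 0.003445


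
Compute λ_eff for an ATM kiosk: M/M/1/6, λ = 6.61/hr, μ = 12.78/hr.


ρ = 0.5172; P_K = (1−ρ)ρ^6/(1−ρ^7) = 0.009335
λ_eff = λ(1 − P_K) = 6.61·(1 − 0.009335) = 6.61·0.990665 = 6.5483 /hr

Final: 6.5483 /hr


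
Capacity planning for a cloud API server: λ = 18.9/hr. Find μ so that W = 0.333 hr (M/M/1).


W = 1/(μ−λ) ⇒ μ − λ = 1/W = 1/0.333 = 3.0030
μ = λ + 1/W = 18.9 + 3.0030 = 21.9030 per hr

Final: 21.9030 /hr


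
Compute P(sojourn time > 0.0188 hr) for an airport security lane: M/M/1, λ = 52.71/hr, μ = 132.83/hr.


W ~ Exponential(μ−λ) for M/M/1.
μ − λ = 132.83 − 52.71 = 80.1200
P(W > t) = e^{−(μ−λ)t} = e^{−1.5063} = 0.221739

Final: 0.221739


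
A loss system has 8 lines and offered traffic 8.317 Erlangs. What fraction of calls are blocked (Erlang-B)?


B(c,a) = (a^c/c!) / Σ_{k=0}^{c} a^k/k!
a^8/8! = 567.823142
Σ terms (k=0..8): 1.00000 + 8.31700 + 34.58624 + 95.88460 + 199.36805 + 331.62882 + 459.69281 + 546.18073 + 567.82314 = 2244.481395
B = 567.823142/2244.481395 = 0.252986

Final: 0.252986


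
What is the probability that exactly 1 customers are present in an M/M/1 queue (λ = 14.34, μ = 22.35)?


ρ = 14.34/22.35 = 0.6416
P_n = (1−ρ)·ρ^n = (1 − 0.6416)·0.6416^1 = 0.3584·0.641611 = 0.229946

Final: 0.229946


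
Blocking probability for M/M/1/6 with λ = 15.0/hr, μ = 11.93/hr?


ρ = λ/μ = 15.0/11.93 = 1.2573
P_K = (1−ρ)ρ^K/(1−ρ^(K+1)) = (-0.2573·3.950981)/(1 − 4.967704)
= -1.016723/-3.967704 = 0.256250

Final: 0.256250


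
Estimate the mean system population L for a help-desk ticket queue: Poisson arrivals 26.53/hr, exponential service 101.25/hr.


ρ = λ/μ = 26.53/101.25 = 0.2620
L = ρ/(1−ρ) = 0.2620/(1 − 0.2620) = 0.2620/0.7380 = 0.3551

Final: 0.3551


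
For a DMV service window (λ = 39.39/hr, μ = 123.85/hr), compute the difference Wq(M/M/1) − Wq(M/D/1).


ρ = 39.39/123.85 = 0.3180
Wq(M/M/1) = ρ/(μ−λ) = 0.3180/84.46 = 0.003766 hr
Wq(M/D/1) = ρ/(2(μ−λ)) = 0.001883 hr
Savings = 0.003766 − 0.001883 = 0.001883 hr

Final: 0.001883 hr


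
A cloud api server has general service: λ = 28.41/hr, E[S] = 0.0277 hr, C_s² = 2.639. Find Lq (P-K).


ρ = λ·E[S] = 28.41·0.0277 = 0.7870
Lq = ρ²(1+C_s²)/(2(1−ρ)) = 0.6193·(1+2.639)/(2·0.2130)
= 0.6193·3.6390/0.4261 = 5.28916

Final: 5.28916


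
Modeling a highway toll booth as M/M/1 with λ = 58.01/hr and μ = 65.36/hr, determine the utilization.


ρ = λ/μ = 58.01/65.36 = 0.8875

Final: 0.8875


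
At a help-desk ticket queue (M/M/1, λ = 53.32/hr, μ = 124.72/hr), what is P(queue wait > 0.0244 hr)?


ρ = 53.32/124.72 = 0.4275
P(Wq > t) = ρ·e^{−(μ−λ)t} = 0.4275·e^{−1.7422}
= 0.4275·0.175142 = 0.074876

Final: 0.074876


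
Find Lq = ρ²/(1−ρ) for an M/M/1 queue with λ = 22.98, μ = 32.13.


ρ = 22.98/32.13 = 0.7152
Lq = ρ²/(1−ρ) = 0.5115/0.2848 = 1.7963

Final: 1.7963


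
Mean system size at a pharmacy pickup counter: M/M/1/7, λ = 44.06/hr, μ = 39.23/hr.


ρ = 44.06/39.23 = 1.1231
L = ρ[1 − (K+1)ρ^K + Kρ^(K+1)] / [(1−ρ)(1−ρ^(K+1))]
Numerator: 1.1231·(1 − 8·2.254152 + 7·2.531684) = 0.773344
Denominator: (-0.1231)·(-1.531684) = 0.188581
L = 0.773344/0.188581 = 4.1009

Final: 4.1009


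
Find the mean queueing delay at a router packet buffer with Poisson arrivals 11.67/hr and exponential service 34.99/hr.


ρ = 11.67/34.99 = 0.3335
Wq = ρ/(μ−λ) = 0.3335/(34.99 − 11.67) = 0.3335/23.32 = 0.01430 hr

Final: 0.01430 hr


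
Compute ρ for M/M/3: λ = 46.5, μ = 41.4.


ρ = λ/(cμ) = 46.5/(3·41.4) = 46.5/124.20 = 0.3744

Final: 0.3744


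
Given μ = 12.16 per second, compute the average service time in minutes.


Mean service time = 1/μ = 1/12.16 second = 0.08224 second
In minutes: 0.08224 × 0.0166667 = 0.001371 min

Final: 0.001371 min


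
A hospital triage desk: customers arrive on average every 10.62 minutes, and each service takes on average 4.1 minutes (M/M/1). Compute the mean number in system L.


λ = 60/10.62 = 5.6497 /hr
μ = 60/4.1 = 14.6341 /hr
ρ = λ/μ = 5.6497/14.6341 = 0.3861
L = ρ/(1−ρ) = 0.3861/0.6139 = 0.6288

Final: 0.6288


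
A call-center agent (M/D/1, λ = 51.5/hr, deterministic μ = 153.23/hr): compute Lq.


ρ = 51.5/153.23 = 0.3361
M/D/1: Lq = ρ²/(2(1−ρ)) = 0.1130/(2·0.6639) = 0.08507

Final: 0.08507


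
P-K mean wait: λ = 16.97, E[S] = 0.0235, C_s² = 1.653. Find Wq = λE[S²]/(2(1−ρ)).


ρ = λ·E[S] = 16.97·0.0235 = 0.3988
E[S²] = E[S]²(1+C_s²) = 0.0235²·(1+1.653) = 0.001465
Wq = λ·E[S²]/(2(1−ρ)) = 16.97·0.001465/(2·0.6012) = 0.02068 hr

Final: 0.02068 hr


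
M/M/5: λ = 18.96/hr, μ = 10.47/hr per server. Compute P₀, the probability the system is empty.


a = λ/μ = 18.96/10.47 = 1.8109; ρ = a/c = 0.3622
Σ_{k=0}^{4} a^k/k! (terms k=0..4) = 1.00000 + 1.81089 + 1.63966 + 0.98975 + 0.44808 = 5.88837
Tail: a^5/(5!(1−ρ)) = 19.47414/(120·0.6378) = 0.25444
P₀ = 1/(5.88837 + 0.25444) = 1/6.14281 = 0.162792

Final: 0.162792


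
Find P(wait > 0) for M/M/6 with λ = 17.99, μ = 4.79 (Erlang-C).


a = λ/μ = 3.7557; ρ = a/6 = 0.6260
P₀ = 0.021941 (from M/M/c formula)
C(c,a) = [a^c/(c!(1−ρ))]·P₀ = [2806.55721/(720·0.3740)]·0.021941
= 10.42125·0.021941 = 0.228652

Final: 0.228652


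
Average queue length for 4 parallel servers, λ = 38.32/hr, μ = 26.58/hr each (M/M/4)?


a = λ/μ = 1.4417; ρ = a/4 = 0.3604
P₀ = 0.234645
Lq = P₀·a^c·ρ / (c!·(1−ρ)²) = 0.234645·4.31998·0.3604/(24·0.40906)
= 0.03721

Final: 0.03721


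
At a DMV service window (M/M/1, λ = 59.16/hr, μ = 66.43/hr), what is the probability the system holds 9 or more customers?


ρ = 59.16/66.43 = 0.8906
P(N ≥ n) = ρ^n = 0.8906^9 = 0.352351

Final: 0.352351


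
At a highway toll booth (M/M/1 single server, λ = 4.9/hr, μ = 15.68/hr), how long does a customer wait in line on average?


ρ = 4.9/15.68 = 0.3125
Wq = ρ/(μ−λ) = 0.3125/(15.68 − 4.9) = 0.3125/10.78 = 0.02899 hr

Final: 0.02899 hr


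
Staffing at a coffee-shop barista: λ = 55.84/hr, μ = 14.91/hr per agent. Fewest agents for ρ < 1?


Stability requires cμ > λ ⇔ c > λ/μ.
λ/μ = 55.84/14.91 = 3.7451
Minimum integer c = ⌊3.7451⌋ + 1 = 4
Check: 4·14.91 = 59.64 > 55.84, while 3·14.91 = 44.73 ≤ 55.84

Final: 4 servers


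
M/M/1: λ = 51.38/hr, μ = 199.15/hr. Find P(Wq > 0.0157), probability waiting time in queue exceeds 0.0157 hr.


ρ = 51.38/199.15 = 0.2580
P(Wq > t) = ρ·e^{−(μ−λ)t} = 0.2580·e^{−2.3200}
= 0.2580·0.098275 = 0.025355

Final: 0.025355


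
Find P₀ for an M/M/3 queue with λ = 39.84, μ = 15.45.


a = λ/μ = 39.84/15.45 = 2.5786; ρ = a/c = 0.8595
Σ_{k=0}^{2} a^k/k! (terms k=0..2) = 1.00000 + 2.57864 + 3.32469 = 6.90333
Tail: a^3/(3!(1−ρ)) = 17.14638/(6·0.1405) = 20.34652
P₀ = 1/(6.90333 + 20.34652) = 1/27.24985 = 0.036697

Final: 0.036697


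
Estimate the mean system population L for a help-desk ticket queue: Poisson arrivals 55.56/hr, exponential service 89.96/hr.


ρ = λ/μ = 55.56/89.96 = 0.6176
L = ρ/(1−ρ) = 0.6176/(1 − 0.6176) = 0.6176/0.3824 = 1.6151

Final: 1.6151


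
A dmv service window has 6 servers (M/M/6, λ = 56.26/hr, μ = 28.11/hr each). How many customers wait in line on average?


a = λ/μ = 2.0014; ρ = a/6 = 0.3336
P₀ = 0.134942
Lq = P₀·a^c·ρ / (c!·(1−ρ)²) = 0.134942·64.27370·0.3336/(720·0.44413)
= 0.009047

Final: 0.009047


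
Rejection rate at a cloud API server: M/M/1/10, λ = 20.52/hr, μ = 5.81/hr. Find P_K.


ρ = λ/μ = 20.52/5.81 = 3.5318
P_K = (1−ρ)ρ^K/(1−ρ^(K+1)) = (-2.5318·302003.683828)/(1 − 1066629.189698)
= -764625.505870/-1066628.189698 = 0.716862

Final: 0.716862


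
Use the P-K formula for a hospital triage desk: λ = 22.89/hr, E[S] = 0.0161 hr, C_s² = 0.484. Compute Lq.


ρ = λ·E[S] = 22.89·0.0161 = 0.3685
Lq = ρ²(1+C_s²)/(2(1−ρ)) = 0.1358·(1+0.484)/(2·0.6315)
= 0.1358·1.4840/1.2629 = 0.15959

Final: 0.15959


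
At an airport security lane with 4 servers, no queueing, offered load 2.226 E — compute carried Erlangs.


B(4,2.226) = 0.119445 (Erlang-B)
Carried load = a(1 − B) = 2.226·(1 − 0.119445) = 2.226·0.880555 = 1.9601 E

Final: 1.9601 Erlangs


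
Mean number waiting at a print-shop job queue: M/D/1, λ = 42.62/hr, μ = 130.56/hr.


ρ = 42.62/130.56 = 0.3264
M/D/1: Lq = ρ²/(2(1−ρ)) = 0.1066/(2·0.6736) = 0.07910

Final: 0.07910


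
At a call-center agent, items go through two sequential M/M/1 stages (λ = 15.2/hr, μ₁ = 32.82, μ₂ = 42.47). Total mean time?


Each node sees arrival rate λ = 15.2/hr (tandem ⇒ throughput preserved).
W₁ = 1/(μ₁−λ) = 1/(32.82−15.2) = 0.05675 hr
W₂ = 1/(μ₂−λ) = 1/(42.47−15.2) = 0.03667 hr
W_total = W₁ + W₂ = 0.05675 + 0.03667 = 0.09342 hr

Final: 0.09342 hr


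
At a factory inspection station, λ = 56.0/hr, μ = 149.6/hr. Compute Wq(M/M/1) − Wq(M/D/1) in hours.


ρ = 56.0/149.6 = 0.3743
Wq(M/M/1) = ρ/(μ−λ) = 0.3743/93.60 = 0.003999 hr
Wq(M/D/1) = ρ/(2(μ−λ)) = 0.002000 hr
Savings = 0.003999 − 0.002000 = 0.002000 hr

Final: 0.002000 hr


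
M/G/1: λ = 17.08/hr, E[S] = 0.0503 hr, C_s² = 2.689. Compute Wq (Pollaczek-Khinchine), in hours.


ρ = λ·E[S] = 17.08·0.0503 = 0.8591
E[S²] = E[S]²(1+C_s²) = 0.0503²·(1+2.689) = 0.009334
Wq = λ·E[S²]/(2(1−ρ)) = 17.08·0.009334/(2·0.1409) = 0.56580 hr

Final: 0.56580 hr


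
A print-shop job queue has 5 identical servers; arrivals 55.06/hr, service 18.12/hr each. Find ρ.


ρ = λ/(cμ) = 55.06/(5·18.12) = 55.06/90.60 = 0.6077

Final: 0.6077


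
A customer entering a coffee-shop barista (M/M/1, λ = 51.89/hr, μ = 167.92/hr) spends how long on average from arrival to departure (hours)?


W = 1/(μ−λ) = 1/(167.92 − 51.89) = 1/116.03 = 0.008618 hr

Final: 0.008618 hr


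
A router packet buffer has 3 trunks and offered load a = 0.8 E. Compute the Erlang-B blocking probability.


B(c,a) = (a^c/c!) / Σ_{k=0}^{c} a^k/k!
a^3/3! = 0.085333
Σ terms (k=0..3): 1.00000 + 0.80000 + 0.32000 + 0.08533 = 2.205333
B = 0.085333/2.205333 = 0.038694

Final: 0.038694


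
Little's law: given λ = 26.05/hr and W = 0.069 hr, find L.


L = λW = 26.05·0.069 = 1.7975

Final: 1.7975


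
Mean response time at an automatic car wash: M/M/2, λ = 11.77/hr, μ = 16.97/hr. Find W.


a = 0.6936; ρ = 0.3468; P₀ = 0.485014
Lq = P₀·a^c·ρ/(c!(1−ρ)²) = 0.09481
Wq = Lq/λ = 0.09481/11.77 = 0.008056 hr
W = Wq + 1/μ = 0.008056 + 0.05893 = 0.06698 hr

Final: 0.06698 hr


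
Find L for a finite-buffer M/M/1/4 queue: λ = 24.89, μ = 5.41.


ρ = 24.89/5.41 = 4.6007
L = ρ[1 − (K+1)ρ^K + Kρ^(K+1)] / [(1−ρ)(1−ρ^(K+1))]
Numerator: 4.6007·(1 − 5·448.033539 + 4·2061.285544) = 27631.923252
Denominator: (-3.6007)·(-2060.285544) = 7418.551275
L = 27631.923252/7418.551275 = 3.7247

Final: 3.7247


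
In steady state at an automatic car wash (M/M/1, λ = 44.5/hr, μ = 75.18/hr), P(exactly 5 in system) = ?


ρ = 44.5/75.18 = 0.5919
P_n = (1−ρ)·ρ^n = (1 − 0.5919)·0.5919^5 = 0.4081·0.072659 = 0.029651

Final: 0.029651


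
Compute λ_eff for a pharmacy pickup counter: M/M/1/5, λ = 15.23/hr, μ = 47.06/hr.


ρ = 0.3236; P_K = (1−ρ)ρ^5/(1−ρ^6) = 0.002404
λ_eff = λ(1 − P_K) = 15.23·(1 − 0.002404) = 15.23·0.997596 = 15.1934 /hr

Final: 15.1934 /hr
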